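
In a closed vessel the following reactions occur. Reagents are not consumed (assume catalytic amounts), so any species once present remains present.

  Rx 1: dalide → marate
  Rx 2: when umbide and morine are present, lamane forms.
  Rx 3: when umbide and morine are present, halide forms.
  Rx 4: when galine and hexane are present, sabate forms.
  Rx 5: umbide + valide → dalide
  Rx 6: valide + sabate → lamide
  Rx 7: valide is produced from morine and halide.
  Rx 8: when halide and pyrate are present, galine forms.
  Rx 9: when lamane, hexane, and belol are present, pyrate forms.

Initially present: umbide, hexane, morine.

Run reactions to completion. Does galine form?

galine would need halide and pyrate (Rx 8), but pyrate never forms.

No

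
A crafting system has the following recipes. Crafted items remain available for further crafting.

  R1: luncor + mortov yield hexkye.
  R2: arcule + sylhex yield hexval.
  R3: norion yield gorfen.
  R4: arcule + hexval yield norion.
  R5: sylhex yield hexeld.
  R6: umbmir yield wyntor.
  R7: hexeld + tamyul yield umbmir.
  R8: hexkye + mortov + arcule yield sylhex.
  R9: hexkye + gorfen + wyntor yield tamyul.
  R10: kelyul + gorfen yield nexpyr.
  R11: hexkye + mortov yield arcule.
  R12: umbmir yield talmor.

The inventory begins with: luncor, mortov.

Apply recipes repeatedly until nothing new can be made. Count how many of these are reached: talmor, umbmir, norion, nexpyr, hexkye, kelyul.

Using R1, luncor and mortov make hexkye.
Using R11, hexkye and mortov make arcule.
hexkye + mortov + arcule → sylhex (R8).
Using R2, arcule and sylhex make hexval.
arcule + hexval → norion (R4).
talmor would need umbmir (R12), but umbmir is never obtained.
umbmir would need hexeld and tamyul (R7), but tamyul is never obtained.
norion: reached.
nexpyr would need kelyul and gorfen (R10), but kelyul is never obtained.
hexkye: reached.
No rule produces kelyul, and it is not given.
Reached: norion and hexkye — 2 of the 6.

2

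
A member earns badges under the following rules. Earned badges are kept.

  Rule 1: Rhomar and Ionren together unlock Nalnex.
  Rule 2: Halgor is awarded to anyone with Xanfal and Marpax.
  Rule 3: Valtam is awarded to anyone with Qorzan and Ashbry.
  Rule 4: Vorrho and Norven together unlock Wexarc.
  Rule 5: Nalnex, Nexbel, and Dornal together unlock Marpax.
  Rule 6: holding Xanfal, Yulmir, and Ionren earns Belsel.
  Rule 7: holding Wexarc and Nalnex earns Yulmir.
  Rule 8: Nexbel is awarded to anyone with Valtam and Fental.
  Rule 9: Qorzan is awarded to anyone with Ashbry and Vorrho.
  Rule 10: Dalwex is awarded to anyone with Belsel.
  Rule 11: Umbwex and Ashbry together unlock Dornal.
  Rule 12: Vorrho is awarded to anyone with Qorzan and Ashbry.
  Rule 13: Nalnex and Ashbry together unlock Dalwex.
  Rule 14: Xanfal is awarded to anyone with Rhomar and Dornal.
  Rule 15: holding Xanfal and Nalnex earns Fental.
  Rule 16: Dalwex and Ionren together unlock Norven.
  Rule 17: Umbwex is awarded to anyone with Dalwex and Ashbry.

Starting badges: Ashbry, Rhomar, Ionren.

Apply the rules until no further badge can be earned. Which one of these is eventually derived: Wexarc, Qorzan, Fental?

With Rhomar and Ionren, Nalnex is earned (Rule 1).
With Nalnex and Ashbry, Dalwex is earned (Rule 13).
With Dalwex and Ashbry, Umbwex is earned (Rule 17).
With Umbwex and Ashbry, Dornal is earned (Rule 11).
With Rhomar and Dornal, Xanfal is earned (Rule 14).
With Xanfal and Nalnex, Fental is earned (Rule 15).
Wexarc would need Vorrho and Norven (Rule 4), but Vorrho is never earned. Qorzan would need Ashbry and Vorrho (Rule 9), but Vorrho is never earned.

Fental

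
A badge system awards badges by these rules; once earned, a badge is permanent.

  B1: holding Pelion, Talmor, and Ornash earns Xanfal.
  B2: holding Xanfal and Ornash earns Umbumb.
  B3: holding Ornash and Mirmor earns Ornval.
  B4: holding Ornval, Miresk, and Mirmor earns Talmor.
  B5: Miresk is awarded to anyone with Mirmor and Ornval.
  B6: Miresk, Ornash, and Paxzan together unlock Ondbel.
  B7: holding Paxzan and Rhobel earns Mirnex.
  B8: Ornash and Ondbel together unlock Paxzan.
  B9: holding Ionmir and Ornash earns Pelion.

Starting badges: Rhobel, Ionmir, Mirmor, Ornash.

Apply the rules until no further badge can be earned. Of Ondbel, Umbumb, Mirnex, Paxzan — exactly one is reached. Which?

With Ionmir and Ornash, Pelion is earned (B9).
With Ornash and Mirmor, Ornval is earned (B3).
With Mirmor and Ornval, Miresk is earned (B5).
With Ornval, Miresk, and Mirmor, Talmor is earned (B4).
With Pelion, Talmor, and Ornash, Xanfal is earned (B1).
With Xanfal and Ornash, Umbumb is earned (B2).
Ondbel would need Miresk, Ornash, and Paxzan (B6), but Paxzan is never earned. Mirnex would need Paxzan and Rhobel (B7), but Paxzan is never earned. Paxzan would need Ornash and Ondbel (B8), but Ondbel is never earned.

Umbumb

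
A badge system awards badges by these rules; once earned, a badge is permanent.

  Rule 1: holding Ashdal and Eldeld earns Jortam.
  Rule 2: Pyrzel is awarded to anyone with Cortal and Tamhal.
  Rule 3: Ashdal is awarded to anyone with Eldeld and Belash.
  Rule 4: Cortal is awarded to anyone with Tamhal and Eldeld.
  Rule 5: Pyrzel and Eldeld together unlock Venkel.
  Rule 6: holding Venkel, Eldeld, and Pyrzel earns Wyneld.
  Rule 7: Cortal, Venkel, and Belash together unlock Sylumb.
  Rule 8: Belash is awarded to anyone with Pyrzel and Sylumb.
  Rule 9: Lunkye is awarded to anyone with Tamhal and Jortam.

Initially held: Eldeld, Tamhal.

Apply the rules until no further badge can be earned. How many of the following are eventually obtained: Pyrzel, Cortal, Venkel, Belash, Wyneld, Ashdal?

With Tamhal and Eldeld, Cortal is earned (Rule 4).
With Cortal and Tamhal, Pyrzel is earned (Rule 2).
With Pyrzel and Eldeld, Venkel is earned (Rule 5).
With Venkel, Eldeld, and Pyrzel, Wyneld is earned (Rule 6).
Pyrzel: reached.
Cortal: reached.
Venkel: reached.
Belash would need Pyrzel and Sylumb (Rule 8), but Sylumb is never earned.
Wyneld: reached.
Ashdal would need Eldeld and Belash (Rule 3), but Belash is never earned.
Reached: Pyrzel, Cortal, Venkel, and Wyneld — 4 of the 6.

4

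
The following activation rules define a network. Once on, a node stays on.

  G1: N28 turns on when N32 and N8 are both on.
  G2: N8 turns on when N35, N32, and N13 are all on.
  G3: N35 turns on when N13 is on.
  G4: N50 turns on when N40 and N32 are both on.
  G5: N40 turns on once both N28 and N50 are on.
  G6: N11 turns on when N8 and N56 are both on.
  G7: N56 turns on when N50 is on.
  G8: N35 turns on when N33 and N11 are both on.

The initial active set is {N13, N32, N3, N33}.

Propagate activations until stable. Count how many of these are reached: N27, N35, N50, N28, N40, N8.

G3: N13 on → N35 on.
G2: N35, N32, and N13 on → N8 on.
G1: N32 and N8 on → N28 on.
No rule produces N27, and it is not given.
N35: reached.
N50 would need N40 and N32 (G4), but N40 never turns on.
N28: reached.
N40 would need N28 and N50 (G5), but N50 never turns on.
N8: reached.
Reached: N35, N28, and N8 — 3 of the 6.

3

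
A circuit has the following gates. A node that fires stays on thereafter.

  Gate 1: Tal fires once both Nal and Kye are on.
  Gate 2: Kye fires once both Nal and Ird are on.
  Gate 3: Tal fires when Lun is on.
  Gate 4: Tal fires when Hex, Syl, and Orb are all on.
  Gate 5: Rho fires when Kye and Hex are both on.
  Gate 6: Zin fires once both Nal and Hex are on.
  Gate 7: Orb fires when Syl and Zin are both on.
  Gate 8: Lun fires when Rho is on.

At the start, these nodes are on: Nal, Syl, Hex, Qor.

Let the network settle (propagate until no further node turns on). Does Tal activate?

Nal and Hex are on, so Zin fires (Gate 6).
Syl and Zin are on, so Orb fires (Gate 7).
Hex, Syl, and Orb are on, so Tal fires (Gate 4).

Yes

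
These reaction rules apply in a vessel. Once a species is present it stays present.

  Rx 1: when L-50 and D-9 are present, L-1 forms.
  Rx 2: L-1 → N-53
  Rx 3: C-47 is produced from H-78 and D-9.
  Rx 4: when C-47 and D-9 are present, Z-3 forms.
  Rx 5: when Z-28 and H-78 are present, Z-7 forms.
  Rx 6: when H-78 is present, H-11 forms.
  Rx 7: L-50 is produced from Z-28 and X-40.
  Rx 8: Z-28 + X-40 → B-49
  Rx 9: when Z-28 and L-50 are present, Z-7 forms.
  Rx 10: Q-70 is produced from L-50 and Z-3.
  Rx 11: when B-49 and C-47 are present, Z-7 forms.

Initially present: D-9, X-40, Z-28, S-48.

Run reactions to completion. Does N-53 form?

Yes

Z-28 and X-40 present → L-50 forms (Rx 7).
L-50 and D-9 present → L-1 forms (Rx 1).
L-1 present → N-53 forms (Rx 2).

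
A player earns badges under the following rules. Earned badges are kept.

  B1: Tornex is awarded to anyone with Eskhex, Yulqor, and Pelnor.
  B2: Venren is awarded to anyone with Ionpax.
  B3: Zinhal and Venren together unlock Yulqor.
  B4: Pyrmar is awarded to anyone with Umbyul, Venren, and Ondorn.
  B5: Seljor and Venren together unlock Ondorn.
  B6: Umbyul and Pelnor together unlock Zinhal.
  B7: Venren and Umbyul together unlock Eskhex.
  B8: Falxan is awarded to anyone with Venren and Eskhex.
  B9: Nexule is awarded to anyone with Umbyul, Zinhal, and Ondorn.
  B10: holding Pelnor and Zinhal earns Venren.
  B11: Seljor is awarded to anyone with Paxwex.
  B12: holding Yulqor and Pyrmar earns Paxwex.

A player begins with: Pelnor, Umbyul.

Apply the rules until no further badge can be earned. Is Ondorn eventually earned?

No

Ondorn would need Seljor and Venren (B5), but Seljor is never earned.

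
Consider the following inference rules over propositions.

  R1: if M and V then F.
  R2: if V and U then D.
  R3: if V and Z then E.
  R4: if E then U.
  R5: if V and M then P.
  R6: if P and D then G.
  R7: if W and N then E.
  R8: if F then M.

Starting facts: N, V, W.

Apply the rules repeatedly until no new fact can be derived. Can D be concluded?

Yes

From W and N, R7 gives E.
From E, R4 gives U.
V and U hold, so D follows (R2).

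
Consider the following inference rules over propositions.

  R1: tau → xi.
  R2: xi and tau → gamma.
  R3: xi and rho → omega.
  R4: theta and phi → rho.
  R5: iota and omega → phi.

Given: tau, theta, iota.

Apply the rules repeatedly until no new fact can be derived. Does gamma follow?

From tau, R1 gives xi.
From xi and tau, R2 gives gamma.

Yes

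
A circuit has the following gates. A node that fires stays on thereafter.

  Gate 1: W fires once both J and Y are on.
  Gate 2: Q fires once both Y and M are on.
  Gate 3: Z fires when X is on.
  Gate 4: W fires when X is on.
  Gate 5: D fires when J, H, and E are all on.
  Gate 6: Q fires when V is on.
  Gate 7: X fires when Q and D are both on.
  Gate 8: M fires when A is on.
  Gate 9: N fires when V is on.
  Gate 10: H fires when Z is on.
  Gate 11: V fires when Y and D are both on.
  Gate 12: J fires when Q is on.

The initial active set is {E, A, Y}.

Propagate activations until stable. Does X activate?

X would need Q and D (Gate 7), but D never turns on.

No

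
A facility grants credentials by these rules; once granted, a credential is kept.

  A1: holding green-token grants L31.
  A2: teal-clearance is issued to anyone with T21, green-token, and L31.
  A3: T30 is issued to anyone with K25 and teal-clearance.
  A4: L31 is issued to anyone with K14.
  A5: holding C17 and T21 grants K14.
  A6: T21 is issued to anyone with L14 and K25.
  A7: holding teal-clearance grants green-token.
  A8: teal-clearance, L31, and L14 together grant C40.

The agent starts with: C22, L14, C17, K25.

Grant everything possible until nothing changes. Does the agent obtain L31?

Yes

Holding L14 and K25 grants T21 (A6).
Holding C17 and T21 grants K14 (A5).
Holding K14 grants L31 (A4).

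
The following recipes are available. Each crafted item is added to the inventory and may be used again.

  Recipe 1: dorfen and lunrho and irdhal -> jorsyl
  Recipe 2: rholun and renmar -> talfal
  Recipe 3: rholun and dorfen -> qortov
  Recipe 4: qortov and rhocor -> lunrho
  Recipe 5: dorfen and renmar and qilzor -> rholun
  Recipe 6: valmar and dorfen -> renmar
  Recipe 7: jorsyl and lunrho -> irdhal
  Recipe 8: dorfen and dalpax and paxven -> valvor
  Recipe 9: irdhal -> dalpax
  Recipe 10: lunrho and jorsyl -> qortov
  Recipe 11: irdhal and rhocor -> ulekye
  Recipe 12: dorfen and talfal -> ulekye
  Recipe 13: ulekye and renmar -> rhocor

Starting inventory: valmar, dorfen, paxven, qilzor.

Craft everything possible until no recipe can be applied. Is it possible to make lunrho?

Yes

valmar and dorfen -> renmar (Recipe 6).
Using Recipe 5, dorfen, renmar, and qilzor make rholun.
rholun and renmar -> talfal (Recipe 2).
Using Recipe 3, rholun and dorfen make qortov.
dorfen and talfal -> ulekye (Recipe 12).
Using Recipe 13, ulekye and renmar make rhocor.
qortov and rhocor -> lunrho (Recipe 4).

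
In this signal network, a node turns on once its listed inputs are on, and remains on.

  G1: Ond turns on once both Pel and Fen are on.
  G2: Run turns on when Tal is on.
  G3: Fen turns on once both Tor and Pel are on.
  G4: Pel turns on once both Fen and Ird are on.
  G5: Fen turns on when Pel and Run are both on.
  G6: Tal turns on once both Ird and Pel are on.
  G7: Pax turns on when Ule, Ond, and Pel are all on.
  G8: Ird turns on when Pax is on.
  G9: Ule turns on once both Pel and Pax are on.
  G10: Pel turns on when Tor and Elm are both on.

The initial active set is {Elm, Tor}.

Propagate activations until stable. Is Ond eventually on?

G10: Tor and Elm on → Pel on.
Tor and Pel are on, so Fen turns on (G3).
Pel and Fen are on, so Ond turns on (G1).

Yes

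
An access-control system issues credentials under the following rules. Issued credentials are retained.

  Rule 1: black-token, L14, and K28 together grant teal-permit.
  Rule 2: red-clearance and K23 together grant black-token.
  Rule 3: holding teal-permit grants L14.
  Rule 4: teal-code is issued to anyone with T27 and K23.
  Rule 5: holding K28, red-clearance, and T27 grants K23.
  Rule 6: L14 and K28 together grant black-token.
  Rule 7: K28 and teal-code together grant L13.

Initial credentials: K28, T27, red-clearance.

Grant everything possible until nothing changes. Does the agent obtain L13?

Holding K28, red-clearance, and T27 grants K23 (Rule 5).
Holding T27 and K23 grants teal-code (Rule 4).
Holding K28 and teal-code grants L13 (Rule 7).

Yes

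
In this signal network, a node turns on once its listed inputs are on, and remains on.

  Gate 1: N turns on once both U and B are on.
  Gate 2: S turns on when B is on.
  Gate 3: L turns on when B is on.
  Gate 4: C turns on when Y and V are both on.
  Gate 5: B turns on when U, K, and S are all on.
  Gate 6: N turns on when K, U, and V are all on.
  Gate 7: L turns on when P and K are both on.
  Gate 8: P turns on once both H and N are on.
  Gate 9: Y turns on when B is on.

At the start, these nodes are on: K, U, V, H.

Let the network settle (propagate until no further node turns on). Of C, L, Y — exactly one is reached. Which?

L

Gate 6: K, U, and V on → N on.
Gate 8: H and N on → P on.
Gate 7: P and K on → L on.
C would need Y and V (Gate 4), but Y never turns on. Y would need B (Gate 9), but B never turns on.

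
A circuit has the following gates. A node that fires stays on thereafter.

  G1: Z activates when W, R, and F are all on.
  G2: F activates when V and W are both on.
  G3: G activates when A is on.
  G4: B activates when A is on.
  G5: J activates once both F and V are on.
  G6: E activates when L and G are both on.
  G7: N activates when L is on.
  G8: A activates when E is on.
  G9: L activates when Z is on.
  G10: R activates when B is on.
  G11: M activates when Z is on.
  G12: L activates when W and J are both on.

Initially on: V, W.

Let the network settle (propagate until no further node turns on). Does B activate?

No

B would need A (G4), but A never turns on.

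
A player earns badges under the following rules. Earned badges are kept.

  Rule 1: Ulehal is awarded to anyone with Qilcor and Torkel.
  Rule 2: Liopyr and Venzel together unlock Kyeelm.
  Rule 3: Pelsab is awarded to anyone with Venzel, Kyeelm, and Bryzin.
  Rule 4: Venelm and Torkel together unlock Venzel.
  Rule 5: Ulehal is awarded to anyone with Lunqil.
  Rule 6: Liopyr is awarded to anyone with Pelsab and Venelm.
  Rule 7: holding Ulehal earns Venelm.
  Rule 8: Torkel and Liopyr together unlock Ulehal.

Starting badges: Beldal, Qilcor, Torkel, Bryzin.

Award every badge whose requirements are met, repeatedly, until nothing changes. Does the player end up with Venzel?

With Qilcor and Torkel, Ulehal is earned (Rule 1).
With Ulehal, Venelm is earned (Rule 7).
With Venelm and Torkel, Venzel is earned (Rule 4).

Yes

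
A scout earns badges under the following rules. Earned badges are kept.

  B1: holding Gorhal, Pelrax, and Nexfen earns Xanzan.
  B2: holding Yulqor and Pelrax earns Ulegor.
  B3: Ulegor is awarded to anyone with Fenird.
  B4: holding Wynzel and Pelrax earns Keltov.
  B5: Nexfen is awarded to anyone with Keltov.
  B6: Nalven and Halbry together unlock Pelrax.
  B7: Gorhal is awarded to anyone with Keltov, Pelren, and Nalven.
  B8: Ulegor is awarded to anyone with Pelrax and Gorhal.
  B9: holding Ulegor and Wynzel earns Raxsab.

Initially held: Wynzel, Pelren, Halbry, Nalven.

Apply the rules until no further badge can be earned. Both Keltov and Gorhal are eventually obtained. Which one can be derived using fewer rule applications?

Keltov

Keltov: With Nalven and Halbry, Pelrax is earned (B6). With Wynzel and Pelrax, Keltov is earned (B4). [2 rule applications]
Gorhal: With Nalven and Halbry, Pelrax is earned (B6). With Wynzel and Pelrax, Keltov is earned (B4). With Keltov, Pelren, and Nalven, Gorhal is earned (B7). [3 rule applications]
Keltov needs fewer.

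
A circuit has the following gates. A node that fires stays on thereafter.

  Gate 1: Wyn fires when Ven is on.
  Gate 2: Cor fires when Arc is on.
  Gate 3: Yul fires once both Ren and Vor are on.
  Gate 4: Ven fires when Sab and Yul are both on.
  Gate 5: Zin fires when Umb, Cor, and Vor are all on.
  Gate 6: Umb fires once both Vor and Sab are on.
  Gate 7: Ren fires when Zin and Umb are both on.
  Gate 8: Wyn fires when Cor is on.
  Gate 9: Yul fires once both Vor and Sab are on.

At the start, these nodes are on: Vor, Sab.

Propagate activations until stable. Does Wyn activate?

Yes

Gate 9: Vor and Sab on → Yul on.
Sab and Yul are on, so Ven fires (Gate 4).
Gate 1: Ven on → Wyn on.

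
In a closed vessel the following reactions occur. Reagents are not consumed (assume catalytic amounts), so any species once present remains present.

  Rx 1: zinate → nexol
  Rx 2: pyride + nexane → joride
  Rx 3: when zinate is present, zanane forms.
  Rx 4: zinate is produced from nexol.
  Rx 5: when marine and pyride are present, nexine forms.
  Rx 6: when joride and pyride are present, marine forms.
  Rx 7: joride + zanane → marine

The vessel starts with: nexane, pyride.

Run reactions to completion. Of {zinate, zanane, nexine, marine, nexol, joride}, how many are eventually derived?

pyride and nexane present → joride forms (Rx 2).
joride and pyride present → marine forms (Rx 6).
marine and pyride present → nexine forms (Rx 5).
zinate would need nexol (Rx 4), but nexol never forms.
zanane would need zinate (Rx 3), but zinate never forms.
nexine: reached.
marine: reached.
nexol would need zinate (Rx 1), but zinate never forms.
joride: reached.
Reached: nexine, marine, and joride — 3 of the 6.

3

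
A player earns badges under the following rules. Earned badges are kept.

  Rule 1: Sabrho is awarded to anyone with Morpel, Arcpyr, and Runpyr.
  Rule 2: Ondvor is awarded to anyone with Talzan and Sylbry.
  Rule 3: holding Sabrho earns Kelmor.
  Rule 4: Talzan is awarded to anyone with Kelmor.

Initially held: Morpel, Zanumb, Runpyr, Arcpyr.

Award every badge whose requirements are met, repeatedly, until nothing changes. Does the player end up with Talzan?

With Morpel, Arcpyr, and Runpyr, Sabrho is earned (Rule 1).
With Sabrho, Kelmor is earned (Rule 3).
With Kelmor, Talzan is earned (Rule 4).

Yes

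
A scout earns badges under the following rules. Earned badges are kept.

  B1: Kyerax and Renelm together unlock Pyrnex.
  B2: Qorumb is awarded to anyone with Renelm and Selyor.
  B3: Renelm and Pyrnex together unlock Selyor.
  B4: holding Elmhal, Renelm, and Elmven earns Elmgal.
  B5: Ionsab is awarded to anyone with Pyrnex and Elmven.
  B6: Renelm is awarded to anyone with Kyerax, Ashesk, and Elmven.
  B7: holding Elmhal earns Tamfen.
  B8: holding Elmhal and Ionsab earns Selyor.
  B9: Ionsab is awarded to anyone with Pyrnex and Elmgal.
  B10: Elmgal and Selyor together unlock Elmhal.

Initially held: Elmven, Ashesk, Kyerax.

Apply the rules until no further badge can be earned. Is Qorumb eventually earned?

With Kyerax, Ashesk, and Elmven, Renelm is earned (B6).
With Kyerax and Renelm, Pyrnex is earned (B1).
With Renelm and Pyrnex, Selyor is earned (B3).
With Renelm and Selyor, Qorumb is earned (B2).

Yes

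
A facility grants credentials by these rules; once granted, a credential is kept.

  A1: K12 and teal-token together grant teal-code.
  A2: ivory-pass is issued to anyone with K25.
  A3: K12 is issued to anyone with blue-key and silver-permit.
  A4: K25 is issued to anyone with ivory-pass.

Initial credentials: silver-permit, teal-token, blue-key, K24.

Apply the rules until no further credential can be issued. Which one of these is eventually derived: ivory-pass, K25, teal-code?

Holding blue-key and silver-permit grants K12 (A3).
Holding K12 and teal-token grants teal-code (A1).
ivory-pass would need K25 (A2), but K25 is never granted. K25 would need ivory-pass (A4), but ivory-pass is never granted.

teal-code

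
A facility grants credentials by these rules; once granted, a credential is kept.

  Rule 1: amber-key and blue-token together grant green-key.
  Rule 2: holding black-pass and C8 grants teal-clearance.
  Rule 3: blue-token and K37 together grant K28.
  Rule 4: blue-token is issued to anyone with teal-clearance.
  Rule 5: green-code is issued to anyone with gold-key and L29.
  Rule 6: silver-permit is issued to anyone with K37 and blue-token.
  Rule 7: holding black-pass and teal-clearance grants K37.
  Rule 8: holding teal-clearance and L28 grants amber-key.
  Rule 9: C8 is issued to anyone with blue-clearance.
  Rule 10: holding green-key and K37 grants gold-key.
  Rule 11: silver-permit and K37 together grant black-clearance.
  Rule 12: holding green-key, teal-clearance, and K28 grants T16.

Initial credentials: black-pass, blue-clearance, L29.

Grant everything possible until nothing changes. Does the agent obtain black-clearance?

Holding blue-clearance grants C8 (Rule 9).
Holding black-pass and C8 grants teal-clearance (Rule 2).
Holding black-pass and teal-clearance grants K37 (Rule 7).
Holding teal-clearance grants blue-token (Rule 4).
Holding K37 and blue-token grants silver-permit (Rule 6).
Holding silver-permit and K37 grants black-clearance (Rule 11).

Yes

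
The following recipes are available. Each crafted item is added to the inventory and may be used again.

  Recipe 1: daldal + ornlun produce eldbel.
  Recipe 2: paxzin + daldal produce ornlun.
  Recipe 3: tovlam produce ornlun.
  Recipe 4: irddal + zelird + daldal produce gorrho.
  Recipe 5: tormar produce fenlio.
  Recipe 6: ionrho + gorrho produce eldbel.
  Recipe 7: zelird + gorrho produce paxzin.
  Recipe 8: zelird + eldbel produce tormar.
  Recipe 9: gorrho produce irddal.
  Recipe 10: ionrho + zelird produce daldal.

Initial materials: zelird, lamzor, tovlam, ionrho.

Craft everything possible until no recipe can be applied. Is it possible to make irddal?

irddal would need gorrho (Recipe 9), but gorrho is never obtained.

No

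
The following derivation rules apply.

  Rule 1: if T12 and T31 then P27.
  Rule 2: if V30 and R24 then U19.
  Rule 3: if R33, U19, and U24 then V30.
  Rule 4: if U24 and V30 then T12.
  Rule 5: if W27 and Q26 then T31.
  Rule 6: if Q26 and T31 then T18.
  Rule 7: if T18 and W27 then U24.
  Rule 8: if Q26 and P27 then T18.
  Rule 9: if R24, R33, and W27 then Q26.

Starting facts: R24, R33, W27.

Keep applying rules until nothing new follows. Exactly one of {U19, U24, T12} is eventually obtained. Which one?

R24, R33, and W27 hold, so Q26 follows (Rule 9).
W27 and Q26 hold, so T31 follows (Rule 5).
From Q26 and T31, Rule 6 gives T18.
From T18 and W27, Rule 7 gives U24.
T12 would need U24 and V30 (Rule 4), but V30 is never established. U19 would need V30 and R24 (Rule 2), but V30 is never established.

U24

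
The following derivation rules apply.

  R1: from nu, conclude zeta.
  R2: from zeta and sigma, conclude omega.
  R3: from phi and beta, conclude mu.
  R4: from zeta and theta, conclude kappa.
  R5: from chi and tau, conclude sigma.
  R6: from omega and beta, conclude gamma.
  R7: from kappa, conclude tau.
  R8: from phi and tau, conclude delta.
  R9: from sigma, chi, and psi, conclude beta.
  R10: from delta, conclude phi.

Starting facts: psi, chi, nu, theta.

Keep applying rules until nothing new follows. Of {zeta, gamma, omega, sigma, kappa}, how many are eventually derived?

From nu, R1 gives zeta.
zeta and theta hold, so kappa follows (R4).
kappa holds, so tau follows (R7).
From chi and tau, R5 gives sigma.
From sigma, chi, and psi, R9 gives beta.
From zeta and sigma, R2 gives omega.
From omega and beta, R6 gives gamma.
zeta: reached.
gamma: reached.
omega: reached.
sigma: reached.
kappa: reached.
All 5 are reached.

5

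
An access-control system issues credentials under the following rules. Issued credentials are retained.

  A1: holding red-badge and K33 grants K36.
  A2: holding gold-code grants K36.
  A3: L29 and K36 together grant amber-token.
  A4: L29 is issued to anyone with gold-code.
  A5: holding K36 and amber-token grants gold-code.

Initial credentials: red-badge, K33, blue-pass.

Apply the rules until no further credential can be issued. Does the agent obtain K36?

Holding red-badge and K33 grants K36 (A1).

Yes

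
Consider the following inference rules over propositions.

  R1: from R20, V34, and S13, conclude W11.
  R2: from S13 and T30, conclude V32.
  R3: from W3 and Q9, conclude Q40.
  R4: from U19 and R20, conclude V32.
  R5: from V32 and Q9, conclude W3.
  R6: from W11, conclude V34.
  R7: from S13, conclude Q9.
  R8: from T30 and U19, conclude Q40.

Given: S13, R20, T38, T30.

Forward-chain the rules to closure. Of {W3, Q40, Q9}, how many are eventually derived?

S13 and T30 hold, so V32 follows (R2).
From S13, R7 gives Q9.
V32 and Q9 hold, so W3 follows (R5).
W3 and Q9 hold, so Q40 follows (R3).
W3: reached.
Q40: reached.
Q9: reached.
All 3 are reached.

3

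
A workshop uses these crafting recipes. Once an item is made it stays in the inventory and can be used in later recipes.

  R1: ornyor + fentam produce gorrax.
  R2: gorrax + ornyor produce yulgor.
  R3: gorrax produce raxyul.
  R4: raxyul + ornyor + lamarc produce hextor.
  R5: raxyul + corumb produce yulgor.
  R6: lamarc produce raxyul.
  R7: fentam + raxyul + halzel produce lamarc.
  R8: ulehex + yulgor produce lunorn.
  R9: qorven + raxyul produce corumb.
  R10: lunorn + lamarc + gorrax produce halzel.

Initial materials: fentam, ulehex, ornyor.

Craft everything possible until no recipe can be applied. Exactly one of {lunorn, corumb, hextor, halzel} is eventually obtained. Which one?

lunorn

Using R1, ornyor and fentam make gorrax.
gorrax + ornyor → yulgor (R2).
Using R8, ulehex and yulgor make lunorn.
halzel would need lunorn, lamarc, and gorrax (R10), but lamarc is never obtained. corumb would need qorven and raxyul (R9), but qorven is never obtained. hextor would need raxyul, ornyor, and lamarc (R4), but lamarc is never obtained.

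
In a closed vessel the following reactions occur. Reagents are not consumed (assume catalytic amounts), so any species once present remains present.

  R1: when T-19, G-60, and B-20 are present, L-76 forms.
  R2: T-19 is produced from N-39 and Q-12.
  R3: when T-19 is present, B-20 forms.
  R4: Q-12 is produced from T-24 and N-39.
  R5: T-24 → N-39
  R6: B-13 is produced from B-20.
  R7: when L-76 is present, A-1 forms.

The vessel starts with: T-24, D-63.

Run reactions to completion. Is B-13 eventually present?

Yes

T-24 present → N-39 forms (R5).
T-24 and N-39 present → Q-12 forms (R4).
N-39 and Q-12 present → T-19 forms (R2).
T-19 present → B-20 forms (R3).
B-20 present → B-13 forms (R6).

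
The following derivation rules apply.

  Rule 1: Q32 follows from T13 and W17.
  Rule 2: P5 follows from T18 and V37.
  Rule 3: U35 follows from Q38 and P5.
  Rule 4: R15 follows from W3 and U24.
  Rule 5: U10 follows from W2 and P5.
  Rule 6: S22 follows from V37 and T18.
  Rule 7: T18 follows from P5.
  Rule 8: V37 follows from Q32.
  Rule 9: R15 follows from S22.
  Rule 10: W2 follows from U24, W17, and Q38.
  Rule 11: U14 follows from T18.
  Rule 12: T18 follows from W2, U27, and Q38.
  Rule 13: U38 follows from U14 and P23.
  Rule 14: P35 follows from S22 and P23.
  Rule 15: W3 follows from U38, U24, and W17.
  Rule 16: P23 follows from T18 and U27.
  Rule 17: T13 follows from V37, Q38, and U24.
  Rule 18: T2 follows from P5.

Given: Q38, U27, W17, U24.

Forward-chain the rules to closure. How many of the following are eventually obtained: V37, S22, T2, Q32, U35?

V37 would need Q32 (Rule 8), but Q32 is never established.
S22 would need V37 and T18 (Rule 6), but V37 is never established.
T2 would need P5 (Rule 18), but P5 is never established.
Q32 would need T13 and W17 (Rule 1), but T13 is never established.
U35 would need Q38 and P5 (Rule 3), but P5 is never established.
None of the 5 are reached.

0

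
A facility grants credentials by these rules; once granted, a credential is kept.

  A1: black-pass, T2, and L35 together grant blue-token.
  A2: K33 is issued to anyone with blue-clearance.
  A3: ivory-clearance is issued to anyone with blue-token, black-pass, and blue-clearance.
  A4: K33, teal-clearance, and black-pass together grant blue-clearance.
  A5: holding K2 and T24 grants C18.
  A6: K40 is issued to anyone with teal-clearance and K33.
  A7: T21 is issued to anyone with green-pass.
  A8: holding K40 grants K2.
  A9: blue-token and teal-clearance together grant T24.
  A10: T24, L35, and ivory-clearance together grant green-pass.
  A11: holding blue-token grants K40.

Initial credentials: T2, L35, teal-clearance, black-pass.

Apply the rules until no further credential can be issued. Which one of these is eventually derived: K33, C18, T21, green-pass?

Holding black-pass, T2, and L35 grants blue-token (A1).
Holding blue-token and teal-clearance grants T24 (A9).
Holding blue-token grants K40 (A11).
Holding K40 grants K2 (A8).
Holding K2 and T24 grants C18 (A5).
green-pass would need T24, L35, and ivory-clearance (A10), but ivory-clearance is never granted. K33 would need blue-clearance (A2), but blue-clearance is never granted. T21 would need green-pass (A7), but green-pass is never granted.

C18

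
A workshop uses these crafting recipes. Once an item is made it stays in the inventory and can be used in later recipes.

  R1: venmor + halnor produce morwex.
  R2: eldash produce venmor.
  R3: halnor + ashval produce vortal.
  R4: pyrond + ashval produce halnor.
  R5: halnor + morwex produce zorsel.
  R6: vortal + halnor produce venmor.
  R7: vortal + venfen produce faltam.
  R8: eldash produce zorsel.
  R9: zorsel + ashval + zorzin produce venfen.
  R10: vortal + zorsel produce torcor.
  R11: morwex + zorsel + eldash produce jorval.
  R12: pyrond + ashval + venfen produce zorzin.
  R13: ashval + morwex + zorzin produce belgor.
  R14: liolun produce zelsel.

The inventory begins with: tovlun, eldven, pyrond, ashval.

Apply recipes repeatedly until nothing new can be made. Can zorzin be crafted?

No

zorzin would need pyrond, ashval, and venfen (R12), but venfen is never obtained.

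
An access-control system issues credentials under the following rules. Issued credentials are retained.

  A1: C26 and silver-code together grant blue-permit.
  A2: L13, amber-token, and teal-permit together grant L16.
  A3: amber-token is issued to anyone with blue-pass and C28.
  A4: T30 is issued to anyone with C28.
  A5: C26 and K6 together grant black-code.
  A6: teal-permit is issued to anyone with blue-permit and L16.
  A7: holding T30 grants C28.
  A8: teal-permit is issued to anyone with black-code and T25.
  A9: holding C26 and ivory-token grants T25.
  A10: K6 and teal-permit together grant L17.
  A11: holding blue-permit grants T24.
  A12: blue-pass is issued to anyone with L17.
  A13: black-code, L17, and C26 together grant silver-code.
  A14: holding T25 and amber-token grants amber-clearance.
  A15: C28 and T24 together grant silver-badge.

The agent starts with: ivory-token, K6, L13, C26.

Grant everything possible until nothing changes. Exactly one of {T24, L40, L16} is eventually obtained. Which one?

T24

Holding C26 and K6 grants black-code (A5).
Holding C26 and ivory-token grants T25 (A9).
Holding black-code and T25 grants teal-permit (A8).
Holding K6 and teal-permit grants L17 (A10).
Holding black-code, L17, and C26 grants silver-code (A13).
Holding C26 and silver-code grants blue-permit (A1).
Holding blue-permit grants T24 (A11).
L16 would need L13, amber-token, and teal-permit (A2), but amber-token is never granted. No rule produces L40, and it is not given.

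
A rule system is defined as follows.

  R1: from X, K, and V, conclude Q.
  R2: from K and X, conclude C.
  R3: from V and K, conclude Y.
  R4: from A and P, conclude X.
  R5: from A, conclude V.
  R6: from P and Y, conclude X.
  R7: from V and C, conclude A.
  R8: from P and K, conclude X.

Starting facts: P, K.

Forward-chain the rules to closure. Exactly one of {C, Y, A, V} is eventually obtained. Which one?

C

P and K hold, so X follows (R8).
K and X hold, so C follows (R2).
Y would need V and K (R3), but V is never established. A would need V and C (R7), but V is never established. V would need A (R5), but A is never established.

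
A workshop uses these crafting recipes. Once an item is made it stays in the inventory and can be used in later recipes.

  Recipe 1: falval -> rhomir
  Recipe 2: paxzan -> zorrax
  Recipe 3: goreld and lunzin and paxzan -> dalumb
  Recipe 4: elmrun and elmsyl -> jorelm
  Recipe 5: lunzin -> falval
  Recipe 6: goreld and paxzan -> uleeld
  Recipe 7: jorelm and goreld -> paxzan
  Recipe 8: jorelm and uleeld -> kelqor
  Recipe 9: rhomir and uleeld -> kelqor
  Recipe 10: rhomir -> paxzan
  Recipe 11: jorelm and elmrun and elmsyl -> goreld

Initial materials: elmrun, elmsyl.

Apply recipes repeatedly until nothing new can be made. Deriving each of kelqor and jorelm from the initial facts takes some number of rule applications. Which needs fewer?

jorelm

jorelm: Using Recipe 4, elmrun and elmsyl make jorelm. [1 rule application]
kelqor: Using Recipe 4, elmrun and elmsyl make jorelm. jorelm and elmrun and elmsyl -> goreld (Recipe 11). jorelm and goreld -> paxzan (Recipe 7). goreld and paxzan -> uleeld (Recipe 6). jorelm and uleeld -> kelqor (Recipe 8). [5 rule applications]
jorelm needs fewer.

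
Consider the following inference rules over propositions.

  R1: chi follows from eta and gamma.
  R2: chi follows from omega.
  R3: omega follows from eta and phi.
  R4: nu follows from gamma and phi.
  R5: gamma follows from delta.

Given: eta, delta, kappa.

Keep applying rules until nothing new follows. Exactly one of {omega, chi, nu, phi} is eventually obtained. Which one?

chi

delta holds, so gamma follows (R5).
From eta and gamma, R1 gives chi.
No rule produces phi, and it is not given. nu would need gamma and phi (R4), but phi is never established. omega would need eta and phi (R3), but phi is never established.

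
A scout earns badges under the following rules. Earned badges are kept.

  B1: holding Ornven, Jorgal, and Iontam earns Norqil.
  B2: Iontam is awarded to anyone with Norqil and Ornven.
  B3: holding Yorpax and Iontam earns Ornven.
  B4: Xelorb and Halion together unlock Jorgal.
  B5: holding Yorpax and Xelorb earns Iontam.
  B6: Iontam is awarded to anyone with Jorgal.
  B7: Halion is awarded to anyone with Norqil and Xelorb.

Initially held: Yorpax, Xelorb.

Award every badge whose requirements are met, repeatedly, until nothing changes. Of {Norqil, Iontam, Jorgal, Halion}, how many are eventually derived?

1

With Yorpax and Xelorb, Iontam is earned (B5).
Norqil would need Ornven, Jorgal, and Iontam (B1), but Jorgal is never earned.
Iontam: reached.
Jorgal would need Xelorb and Halion (B4), but Halion is never earned.
Halion would need Norqil and Xelorb (B7), but Norqil is never earned.
Reached: Iontam — 1 of the 4.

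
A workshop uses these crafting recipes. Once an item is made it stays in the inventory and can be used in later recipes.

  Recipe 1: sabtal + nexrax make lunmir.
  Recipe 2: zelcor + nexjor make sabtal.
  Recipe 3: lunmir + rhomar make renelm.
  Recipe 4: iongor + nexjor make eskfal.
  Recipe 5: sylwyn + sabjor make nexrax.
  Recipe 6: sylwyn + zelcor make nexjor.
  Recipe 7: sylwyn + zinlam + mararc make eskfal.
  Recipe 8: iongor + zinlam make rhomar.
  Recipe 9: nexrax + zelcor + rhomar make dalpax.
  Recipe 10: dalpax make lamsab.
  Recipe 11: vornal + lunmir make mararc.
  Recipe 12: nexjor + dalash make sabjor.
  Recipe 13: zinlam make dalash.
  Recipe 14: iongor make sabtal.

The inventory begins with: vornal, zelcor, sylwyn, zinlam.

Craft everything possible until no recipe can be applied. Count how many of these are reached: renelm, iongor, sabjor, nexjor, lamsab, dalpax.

2

zinlam → dalash (Recipe 13).
Using Recipe 6, sylwyn and zelcor make nexjor.
nexjor + dalash → sabjor (Recipe 12).
renelm would need lunmir and rhomar (Recipe 3), but rhomar is never obtained.
No rule produces iongor, and it is not given.
sabjor: reached.
nexjor: reached.
lamsab would need dalpax (Recipe 10), but dalpax is never obtained.
dalpax would need nexrax, zelcor, and rhomar (Recipe 9), but rhomar is never obtained.
Reached: sabjor and nexjor — 2 of the 6.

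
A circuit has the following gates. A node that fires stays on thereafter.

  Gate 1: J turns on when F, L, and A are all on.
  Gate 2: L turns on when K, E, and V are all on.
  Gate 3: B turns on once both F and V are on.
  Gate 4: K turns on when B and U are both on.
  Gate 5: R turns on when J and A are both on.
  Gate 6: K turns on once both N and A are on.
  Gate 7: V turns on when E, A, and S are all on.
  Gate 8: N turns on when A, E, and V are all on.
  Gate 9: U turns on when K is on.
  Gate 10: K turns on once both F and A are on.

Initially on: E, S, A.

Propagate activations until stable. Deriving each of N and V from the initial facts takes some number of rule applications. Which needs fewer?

V: E, A, and S are on, so V turns on (Gate 7). [1 rule application]
N: E, A, and S are on, so V turns on (Gate 7). A, E, and V are on, so N turns on (Gate 8). [2 rule applications]
V needs fewer.

V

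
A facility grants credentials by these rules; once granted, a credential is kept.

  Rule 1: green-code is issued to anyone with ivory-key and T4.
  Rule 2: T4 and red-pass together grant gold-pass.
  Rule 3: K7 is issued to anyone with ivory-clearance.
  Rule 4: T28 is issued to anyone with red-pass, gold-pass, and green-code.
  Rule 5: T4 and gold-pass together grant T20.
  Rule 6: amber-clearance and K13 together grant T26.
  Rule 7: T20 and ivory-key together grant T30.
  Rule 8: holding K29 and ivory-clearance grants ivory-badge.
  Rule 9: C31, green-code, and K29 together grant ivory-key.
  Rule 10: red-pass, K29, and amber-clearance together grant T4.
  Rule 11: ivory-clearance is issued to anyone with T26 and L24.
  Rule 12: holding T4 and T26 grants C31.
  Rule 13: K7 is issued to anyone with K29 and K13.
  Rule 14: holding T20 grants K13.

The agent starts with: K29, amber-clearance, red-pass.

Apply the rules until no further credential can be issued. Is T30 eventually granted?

No

T30 would need T20 and ivory-key (Rule 7), but ivory-key is never granted.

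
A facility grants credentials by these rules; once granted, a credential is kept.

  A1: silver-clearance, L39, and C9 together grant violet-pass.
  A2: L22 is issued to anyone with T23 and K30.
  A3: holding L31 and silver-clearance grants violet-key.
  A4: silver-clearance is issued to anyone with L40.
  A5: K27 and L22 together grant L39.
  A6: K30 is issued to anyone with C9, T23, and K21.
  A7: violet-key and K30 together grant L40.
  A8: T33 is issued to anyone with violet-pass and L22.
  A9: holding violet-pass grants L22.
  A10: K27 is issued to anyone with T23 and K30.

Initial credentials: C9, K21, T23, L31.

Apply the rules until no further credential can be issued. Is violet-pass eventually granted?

violet-pass would need silver-clearance, L39, and C9 (A1), but silver-clearance is never granted.

No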